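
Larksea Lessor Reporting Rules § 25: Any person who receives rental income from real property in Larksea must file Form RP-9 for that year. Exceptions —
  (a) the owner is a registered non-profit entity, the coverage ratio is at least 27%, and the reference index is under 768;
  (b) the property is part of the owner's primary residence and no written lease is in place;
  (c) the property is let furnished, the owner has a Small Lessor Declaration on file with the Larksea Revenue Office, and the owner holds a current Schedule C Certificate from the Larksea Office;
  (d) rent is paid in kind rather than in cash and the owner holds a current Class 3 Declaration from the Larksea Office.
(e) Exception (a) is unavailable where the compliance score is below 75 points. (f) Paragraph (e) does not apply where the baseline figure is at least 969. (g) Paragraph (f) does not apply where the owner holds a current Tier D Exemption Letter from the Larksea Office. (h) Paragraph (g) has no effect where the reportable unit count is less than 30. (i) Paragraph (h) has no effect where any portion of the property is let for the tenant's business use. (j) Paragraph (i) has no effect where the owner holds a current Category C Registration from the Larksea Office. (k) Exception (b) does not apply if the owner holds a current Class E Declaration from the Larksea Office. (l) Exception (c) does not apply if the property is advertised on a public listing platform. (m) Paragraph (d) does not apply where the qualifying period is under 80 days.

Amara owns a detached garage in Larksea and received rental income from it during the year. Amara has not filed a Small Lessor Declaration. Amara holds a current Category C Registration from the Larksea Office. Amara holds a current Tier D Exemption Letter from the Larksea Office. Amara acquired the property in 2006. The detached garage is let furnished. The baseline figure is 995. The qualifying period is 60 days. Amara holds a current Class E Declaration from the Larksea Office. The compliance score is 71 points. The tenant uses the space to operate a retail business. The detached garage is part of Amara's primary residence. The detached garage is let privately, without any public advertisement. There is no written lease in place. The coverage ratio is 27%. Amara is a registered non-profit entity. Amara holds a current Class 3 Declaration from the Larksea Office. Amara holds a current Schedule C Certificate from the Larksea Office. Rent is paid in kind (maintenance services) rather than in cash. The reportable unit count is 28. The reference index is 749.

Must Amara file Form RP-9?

Exception (a) is satisfied on its face — Amara is a registered non-profit; the coverage ratio is 27%, meeting the 27% threshold; the reference index is 749, under the 768 limit. Under paragraphs (e)–(j): (e) applies (the compliance score is 71 points, below the 75 points limit), but is set aside by (f): (f) is triggered — the baseline figure is 995, meeting the 969 threshold. (g) would limit (f) — a current Tier D Exemption Letter is held — but (h) sets (g) aside: (h) operates against (g): the reportable unit count is 28, less than the 30 limit. (i) is engaged (the space is let for business use), but yields to (j): (j) is triggered — a current Category C Registration is held. So (a) applies.
All of (b)'s requirements are met (the detached garage is part of the primary residence; there is no written lease). Turning to paragraph (k): (k) applies — a current Class E Declaration is held. Exception (b) does not apply.
Exception (c) fails — no Small Lessor Declaration is on file.
Exception (d) is satisfied on its face — rent is paid in kind; a current Class 3 Declaration is held. But: (m) operates — the qualifying period is 60 days, under the 80 days limit. (d) is therefore removed.

No — exception (a) applies; Amara is not required to file Form RP-9.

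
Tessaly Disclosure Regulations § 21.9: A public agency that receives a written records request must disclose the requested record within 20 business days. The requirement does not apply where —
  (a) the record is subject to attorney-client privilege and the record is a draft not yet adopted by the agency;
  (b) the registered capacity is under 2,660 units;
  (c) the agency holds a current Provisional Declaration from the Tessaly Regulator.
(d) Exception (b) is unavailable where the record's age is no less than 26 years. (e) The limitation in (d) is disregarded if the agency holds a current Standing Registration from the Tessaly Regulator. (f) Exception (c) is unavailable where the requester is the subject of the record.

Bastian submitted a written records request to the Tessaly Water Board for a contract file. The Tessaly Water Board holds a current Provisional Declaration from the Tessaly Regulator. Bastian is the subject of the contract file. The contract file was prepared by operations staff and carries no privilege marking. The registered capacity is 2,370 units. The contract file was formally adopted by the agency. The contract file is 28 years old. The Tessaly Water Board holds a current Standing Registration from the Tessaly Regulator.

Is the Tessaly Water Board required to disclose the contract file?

No — exception (b) applies; the Tessaly Water Board is not required to disclose the contract file.

Exception (a) requires that the record is subject to attorney-client privilege; but the contract file carries no privilege marking, so (a) is unavailable.
All of (b)'s requirements are met (the registered capacity is 2,370 units, under the 2,660 units limit). Considering the limiting provisions: (d) applies (the record's age is 28 years, meeting the 26 years threshold), but is overridden by (e): (e) applies — a current Standing Registration is held. So (b) applies.
All of (c)'s requirements are met (a current Provisional Declaration is held). Turning to paragraph (f): (f) operates against (c): Bastian is the subject of the contract file. Exception (c) does not apply.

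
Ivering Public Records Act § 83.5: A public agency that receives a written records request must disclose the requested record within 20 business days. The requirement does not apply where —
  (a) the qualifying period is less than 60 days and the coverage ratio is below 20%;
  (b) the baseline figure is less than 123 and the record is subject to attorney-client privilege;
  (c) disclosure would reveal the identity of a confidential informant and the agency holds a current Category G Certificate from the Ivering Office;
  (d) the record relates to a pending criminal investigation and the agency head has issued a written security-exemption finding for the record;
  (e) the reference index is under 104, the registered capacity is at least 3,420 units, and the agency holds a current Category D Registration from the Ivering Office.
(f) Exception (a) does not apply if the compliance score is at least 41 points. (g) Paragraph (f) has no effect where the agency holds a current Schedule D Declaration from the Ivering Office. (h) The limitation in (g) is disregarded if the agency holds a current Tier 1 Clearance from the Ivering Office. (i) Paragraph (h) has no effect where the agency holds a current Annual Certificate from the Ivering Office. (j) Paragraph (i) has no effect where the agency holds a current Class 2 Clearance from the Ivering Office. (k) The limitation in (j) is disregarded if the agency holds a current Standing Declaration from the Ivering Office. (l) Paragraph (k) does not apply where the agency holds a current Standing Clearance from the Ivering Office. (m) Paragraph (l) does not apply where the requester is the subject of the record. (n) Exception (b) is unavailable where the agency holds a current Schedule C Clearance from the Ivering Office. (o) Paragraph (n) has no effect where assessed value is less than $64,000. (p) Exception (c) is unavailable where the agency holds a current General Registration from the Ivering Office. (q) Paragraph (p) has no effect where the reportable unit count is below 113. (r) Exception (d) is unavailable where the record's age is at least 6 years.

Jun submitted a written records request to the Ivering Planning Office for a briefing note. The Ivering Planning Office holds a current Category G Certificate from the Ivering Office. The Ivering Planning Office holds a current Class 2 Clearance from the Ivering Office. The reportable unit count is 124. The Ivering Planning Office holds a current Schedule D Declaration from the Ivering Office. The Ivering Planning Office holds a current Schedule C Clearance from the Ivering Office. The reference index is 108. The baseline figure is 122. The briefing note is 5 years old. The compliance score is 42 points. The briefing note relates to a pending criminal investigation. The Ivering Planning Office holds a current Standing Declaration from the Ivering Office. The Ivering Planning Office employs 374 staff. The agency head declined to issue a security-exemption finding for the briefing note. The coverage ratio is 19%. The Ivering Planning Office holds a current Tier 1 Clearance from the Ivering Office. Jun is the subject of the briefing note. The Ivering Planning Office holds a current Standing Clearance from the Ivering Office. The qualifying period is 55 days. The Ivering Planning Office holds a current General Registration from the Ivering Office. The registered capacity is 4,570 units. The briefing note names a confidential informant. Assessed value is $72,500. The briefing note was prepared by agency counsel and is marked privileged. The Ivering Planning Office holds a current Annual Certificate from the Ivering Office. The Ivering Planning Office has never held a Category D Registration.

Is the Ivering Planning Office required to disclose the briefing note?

All of (a)'s requirements are met (the qualifying period is 55 days, less than the 60 days limit; the coverage ratio is 19%, below the 20% limit). Applying paragraphs (f)–(m): (f) is engaged (the compliance score is 42 points, meeting the 41 points threshold), but yields to (g): (g) is triggered — a current Schedule D Declaration is held. (h) operates (a current Tier 1 Clearance is held), but yields to (i): (i) operates against (h): a current Annual Certificate is held. (j) would limit (i) — a current Class 2 Clearance is held — but (k) sets (j) aside: (k) operates against (j): a current Standing Declaration is held. (l) would limit (k) — a current Standing Clearance is held — but (m) sets (l) aside: (m) is engaged — Jun is the subject of the briefing note. (a) remains available.
Exception (b): the baseline figure is 122, less than the 123 limit; the briefing note is privileged — every condition holds. But applying paragraphs (n)–(o): (n) operates against (b): a current Schedule C Clearance is held. (o), which would lift (n), is not triggered — assessed value is $72,500, not less than $64,000. So (b) is unavailable.
Exception (c): the briefing note names a confidential informant; a current Category G Certificate is held — every condition holds. But: (p) operates against (c): a current General Registration is held. (q), which would lift (p), is not triggered — the reportable unit count is 124, not below 113. (c) is therefore removed.
Exception (d) fails — the agency head declined to issue a security-exemption finding.
Exception (e) fails — the reference index is 108, not under 104.

No — exception (a) applies; the Ivering Planning Office is not required to disclose the briefing note.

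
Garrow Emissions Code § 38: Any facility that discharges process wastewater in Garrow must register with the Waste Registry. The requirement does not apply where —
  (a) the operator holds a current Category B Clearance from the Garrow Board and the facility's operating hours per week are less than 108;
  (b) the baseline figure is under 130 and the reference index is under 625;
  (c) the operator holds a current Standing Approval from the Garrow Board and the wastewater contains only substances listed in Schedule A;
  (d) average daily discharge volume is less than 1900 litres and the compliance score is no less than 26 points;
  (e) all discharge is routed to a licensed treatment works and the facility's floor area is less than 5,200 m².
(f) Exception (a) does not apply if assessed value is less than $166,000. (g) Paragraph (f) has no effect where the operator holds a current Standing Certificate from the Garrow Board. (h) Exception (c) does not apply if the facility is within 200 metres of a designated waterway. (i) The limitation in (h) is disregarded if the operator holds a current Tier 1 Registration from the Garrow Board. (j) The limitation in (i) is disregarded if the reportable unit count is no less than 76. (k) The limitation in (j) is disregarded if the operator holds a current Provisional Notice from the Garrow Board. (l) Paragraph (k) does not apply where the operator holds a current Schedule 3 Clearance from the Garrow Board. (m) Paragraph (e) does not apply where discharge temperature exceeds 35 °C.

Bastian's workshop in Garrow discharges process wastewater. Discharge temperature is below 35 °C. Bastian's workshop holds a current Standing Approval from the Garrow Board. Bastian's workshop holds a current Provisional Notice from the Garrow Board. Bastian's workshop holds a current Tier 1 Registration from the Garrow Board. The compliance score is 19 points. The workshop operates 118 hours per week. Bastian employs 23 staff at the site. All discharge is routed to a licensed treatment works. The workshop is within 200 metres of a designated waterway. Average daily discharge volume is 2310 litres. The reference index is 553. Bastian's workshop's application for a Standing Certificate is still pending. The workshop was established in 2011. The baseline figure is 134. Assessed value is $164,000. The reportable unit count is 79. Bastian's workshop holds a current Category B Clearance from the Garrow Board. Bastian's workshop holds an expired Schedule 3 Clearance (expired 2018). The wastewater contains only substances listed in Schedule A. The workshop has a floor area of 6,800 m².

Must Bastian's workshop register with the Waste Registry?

No — exception (c) applies; Bastian's workshop is not required to register with the Waste Registry.

Exception (a) does not apply: the facility's operating hours per week are 118, not less than 108.
Exception (b) requires that the baseline figure is under 130; but the baseline figure is 134, not under 130, so (b) is unavailable.
Exception (c)'s conditions are all satisfied: a current Standing Approval is held; the wastewater is Schedule-A-only. Applying paragraphs (h)–(l): (h) would limit (c) — the workshop is within 200 m of a designated waterway — but (i) sets (h) aside: (i) applies — a current Tier 1 Registration is held. (j) is engaged (the reportable unit count is 79, meeting the 76 threshold), but is itself disapplied by (k): (k) operates against (j): a current Provisional Notice is held. (l), which would lift (k), is not triggered — the Schedule 3 Clearance is not current. (c) remains available.
Exception (d) does not apply: average daily discharge volume is 2310 litres, not less than 1900 litres.
Exception (e) does not apply: the facility's floor area is 6,800 m², not less than 5,200 m².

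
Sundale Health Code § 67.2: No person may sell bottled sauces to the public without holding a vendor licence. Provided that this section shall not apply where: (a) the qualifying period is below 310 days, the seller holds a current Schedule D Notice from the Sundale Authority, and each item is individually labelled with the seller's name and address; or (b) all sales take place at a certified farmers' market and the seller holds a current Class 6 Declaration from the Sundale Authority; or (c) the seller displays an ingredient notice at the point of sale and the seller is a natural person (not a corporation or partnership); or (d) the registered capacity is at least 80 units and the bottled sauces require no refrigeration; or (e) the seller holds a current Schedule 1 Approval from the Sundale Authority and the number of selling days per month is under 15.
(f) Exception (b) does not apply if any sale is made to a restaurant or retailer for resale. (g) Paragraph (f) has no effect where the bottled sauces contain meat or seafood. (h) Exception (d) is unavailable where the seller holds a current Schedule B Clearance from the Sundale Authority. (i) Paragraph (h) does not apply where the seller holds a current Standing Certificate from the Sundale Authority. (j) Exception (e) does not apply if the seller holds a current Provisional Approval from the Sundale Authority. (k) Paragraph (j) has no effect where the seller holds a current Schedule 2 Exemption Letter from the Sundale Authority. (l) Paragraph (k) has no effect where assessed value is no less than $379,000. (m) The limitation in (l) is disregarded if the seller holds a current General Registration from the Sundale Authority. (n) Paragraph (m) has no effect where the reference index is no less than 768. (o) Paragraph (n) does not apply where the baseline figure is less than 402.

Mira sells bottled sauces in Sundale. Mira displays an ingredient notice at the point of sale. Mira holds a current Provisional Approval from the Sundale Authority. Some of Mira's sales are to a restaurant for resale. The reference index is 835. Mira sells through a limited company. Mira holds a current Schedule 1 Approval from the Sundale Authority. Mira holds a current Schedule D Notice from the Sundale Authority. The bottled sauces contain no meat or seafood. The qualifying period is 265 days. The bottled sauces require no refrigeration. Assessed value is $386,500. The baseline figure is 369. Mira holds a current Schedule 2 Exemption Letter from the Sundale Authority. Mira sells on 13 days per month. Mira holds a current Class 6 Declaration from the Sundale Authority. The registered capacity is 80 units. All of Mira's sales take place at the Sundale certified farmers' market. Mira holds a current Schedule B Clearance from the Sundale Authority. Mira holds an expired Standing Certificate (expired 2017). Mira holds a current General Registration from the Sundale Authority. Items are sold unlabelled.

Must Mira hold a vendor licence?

No — exception (e) applies; Mira is not required to hold a vendor licence.

Exception (a) does not apply: items are sold unlabelled.
Exception (b) is satisfied on its face — all sales are at a certified farmers' market; a current Class 6 Declaration is held. Turning to paragraphs (f)–(g): (f) operates against (b): some sales are to a restaurant for resale. (g), which would lift (f), is inapplicable — the bottled sauces contain no meat or seafood. So (b) is unavailable.
Exception (c) fails — the seller operates through a limited company.
Exception (d): the registered capacity is 80 units, meeting the 80 units threshold; the bottled sauces are shelf-stable — every condition holds. Turning to paragraphs (h)–(i): (h) operates against (d): a current Schedule B Clearance is held. (i) does not operate here (there is no Standing Certificate in force), so (h) stands. So (d) is unavailable.
Exception (e)'s conditions are all satisfied: a current Schedule 1 Approval is held; the number of selling days per month is 13, under the 15 limit. As to paragraphs (j)–(o): (j) operates (a current Provisional Approval is held), but yields to (k): (k) applies — a current Schedule 2 Exemption Letter is held. (l) would limit (k) — assessed value is $386,500, meeting the $379,000 threshold — but (m) sets (l) aside: (m) operates against (l): a current General Registration is held. (n) applies (the reference index is 835, meeting the 768 threshold), but is itself disapplied by (o): (o) is triggered — the baseline figure is 369, less than the 402 limit. Exception (e) stands.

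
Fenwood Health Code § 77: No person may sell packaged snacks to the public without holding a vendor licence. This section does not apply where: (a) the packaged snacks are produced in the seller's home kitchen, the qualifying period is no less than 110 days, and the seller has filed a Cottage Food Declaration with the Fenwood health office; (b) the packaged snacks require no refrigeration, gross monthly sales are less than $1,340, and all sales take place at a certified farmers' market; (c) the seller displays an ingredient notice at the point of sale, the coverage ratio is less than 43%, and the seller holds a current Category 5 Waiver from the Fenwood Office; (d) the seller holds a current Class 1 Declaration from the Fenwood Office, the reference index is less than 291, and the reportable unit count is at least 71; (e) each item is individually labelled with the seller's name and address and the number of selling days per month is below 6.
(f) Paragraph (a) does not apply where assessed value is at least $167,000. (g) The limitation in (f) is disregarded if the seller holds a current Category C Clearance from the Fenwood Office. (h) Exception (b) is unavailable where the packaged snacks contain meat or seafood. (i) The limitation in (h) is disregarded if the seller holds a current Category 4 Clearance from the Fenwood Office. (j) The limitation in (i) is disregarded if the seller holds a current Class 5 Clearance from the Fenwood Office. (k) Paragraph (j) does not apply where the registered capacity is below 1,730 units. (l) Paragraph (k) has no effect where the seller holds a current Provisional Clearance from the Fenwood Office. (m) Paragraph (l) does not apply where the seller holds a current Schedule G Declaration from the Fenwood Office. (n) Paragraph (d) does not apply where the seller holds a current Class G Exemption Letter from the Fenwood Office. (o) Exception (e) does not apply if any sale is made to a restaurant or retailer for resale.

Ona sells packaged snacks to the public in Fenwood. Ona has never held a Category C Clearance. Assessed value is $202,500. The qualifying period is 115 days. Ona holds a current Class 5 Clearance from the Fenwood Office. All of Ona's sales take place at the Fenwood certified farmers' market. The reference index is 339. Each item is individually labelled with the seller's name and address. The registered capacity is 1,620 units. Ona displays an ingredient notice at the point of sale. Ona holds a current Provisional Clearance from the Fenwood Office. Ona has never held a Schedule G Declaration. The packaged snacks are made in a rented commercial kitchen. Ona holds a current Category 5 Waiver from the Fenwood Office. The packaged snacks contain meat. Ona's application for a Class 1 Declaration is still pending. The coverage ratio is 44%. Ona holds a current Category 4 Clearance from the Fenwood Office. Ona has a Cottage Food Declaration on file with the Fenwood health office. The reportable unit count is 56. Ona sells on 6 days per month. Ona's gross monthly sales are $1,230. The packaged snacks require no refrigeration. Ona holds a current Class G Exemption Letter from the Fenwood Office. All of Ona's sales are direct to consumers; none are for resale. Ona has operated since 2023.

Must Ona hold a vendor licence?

Exception (a) fails — the packaged snacks are made in a commercial kitchen, not a home kitchen.
Exception (b): the packaged snacks are shelf-stable; gross monthly sales are $1,230, less than the $1,340 limit; all sales are at a certified farmers' market — every condition holds. However, paragraphs (h)–(m) must be considered: (h) applies — the packaged snacks contain meat. (i) operates (a current Category 4 Clearance is held), but is displaced by (j): (j) operates against (i): a current Class 5 Clearance is held. (k) applies (the registered capacity is 1,620 units, below the 1,730 units limit), but is overridden by (l): (l) operates against (k): a current Provisional Clearance is held. (m), which would lift (l), is inapplicable — the Schedule G Declaration is not current. So (b) is unavailable.
Exception (c) fails — the coverage ratio is 44%, not less than 43%.
Exception (d) requires that the seller holds a current Class 1 Declaration from the Fenwood Office; but the Class 1 Declaration is not current, so (d) is unavailable.
Exception (e) requires that the number of selling days per month is below 6; but the number of selling days per month is 6, not below 6, so (e) is unavailable.
None of the exceptions is available; § 77 applies in full.

Yes — Ona must hold a vendor licence.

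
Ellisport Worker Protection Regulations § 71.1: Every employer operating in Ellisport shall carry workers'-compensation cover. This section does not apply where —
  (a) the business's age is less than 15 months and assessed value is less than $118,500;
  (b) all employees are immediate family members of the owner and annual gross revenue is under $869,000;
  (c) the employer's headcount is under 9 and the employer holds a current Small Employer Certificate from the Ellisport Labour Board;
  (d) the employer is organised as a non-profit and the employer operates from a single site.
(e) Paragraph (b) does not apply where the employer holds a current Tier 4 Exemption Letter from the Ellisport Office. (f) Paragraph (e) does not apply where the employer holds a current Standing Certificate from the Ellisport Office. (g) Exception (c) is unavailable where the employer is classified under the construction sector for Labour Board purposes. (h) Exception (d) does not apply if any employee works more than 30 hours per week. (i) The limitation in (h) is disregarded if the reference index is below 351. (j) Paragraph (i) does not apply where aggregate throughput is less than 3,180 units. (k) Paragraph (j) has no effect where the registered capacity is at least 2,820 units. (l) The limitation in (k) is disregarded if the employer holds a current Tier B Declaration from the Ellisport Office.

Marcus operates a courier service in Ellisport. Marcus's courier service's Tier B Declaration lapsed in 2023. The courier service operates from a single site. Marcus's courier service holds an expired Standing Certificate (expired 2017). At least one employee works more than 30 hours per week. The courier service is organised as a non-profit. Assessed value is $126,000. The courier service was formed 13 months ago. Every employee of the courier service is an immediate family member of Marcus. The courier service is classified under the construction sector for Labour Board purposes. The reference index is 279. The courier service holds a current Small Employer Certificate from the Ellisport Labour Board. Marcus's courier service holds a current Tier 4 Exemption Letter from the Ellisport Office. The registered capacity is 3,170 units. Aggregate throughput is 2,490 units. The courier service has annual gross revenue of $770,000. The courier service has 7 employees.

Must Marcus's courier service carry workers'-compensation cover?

No — exception (d) applies; Marcus's courier service is not required to carry workers'-compensation cover.

Exception (a) requires that assessed value is less than $118,500; but assessed value is $126,000, not less than $118,500, so (a) is unavailable.
All of (b)'s requirements are met (every employee is an immediate family member; annual gross revenue is $770,000, under the $869,000 limit). Turning to paragraphs (e)–(f): (e) is engaged — a current Tier 4 Exemption Letter is held. (f) is inapplicable (the Standing Certificate is not current), so (e) stands. (b) is therefore removed.
All of (c)'s requirements are met (the employer's headcount is 7, under the 9 limit; a current Small Employer Certificate is held). However, paragraph (g) must be considered: (g) operates against (c): the courier service is classified under the construction sector. (c) is therefore removed.
All of (d)'s requirements are met (the employer is a non-profit; the employer operates from a single site). Applying paragraphs (h)–(l): (h) would limit (d) — at least one employee exceeds 30 hours/week — but (i) sets (h) aside: (i) applies — the reference index is 279, below the 351 limit. (j) applies (aggregate throughput is 2,490 units, less than the 3,180 units limit), but is displaced by (k): (k) operates — the registered capacity is 3,170 units, meeting the 2,820 units threshold. (l) is not engaged (the Tier B Declaration is not current), so (k) stands. So (d) applies.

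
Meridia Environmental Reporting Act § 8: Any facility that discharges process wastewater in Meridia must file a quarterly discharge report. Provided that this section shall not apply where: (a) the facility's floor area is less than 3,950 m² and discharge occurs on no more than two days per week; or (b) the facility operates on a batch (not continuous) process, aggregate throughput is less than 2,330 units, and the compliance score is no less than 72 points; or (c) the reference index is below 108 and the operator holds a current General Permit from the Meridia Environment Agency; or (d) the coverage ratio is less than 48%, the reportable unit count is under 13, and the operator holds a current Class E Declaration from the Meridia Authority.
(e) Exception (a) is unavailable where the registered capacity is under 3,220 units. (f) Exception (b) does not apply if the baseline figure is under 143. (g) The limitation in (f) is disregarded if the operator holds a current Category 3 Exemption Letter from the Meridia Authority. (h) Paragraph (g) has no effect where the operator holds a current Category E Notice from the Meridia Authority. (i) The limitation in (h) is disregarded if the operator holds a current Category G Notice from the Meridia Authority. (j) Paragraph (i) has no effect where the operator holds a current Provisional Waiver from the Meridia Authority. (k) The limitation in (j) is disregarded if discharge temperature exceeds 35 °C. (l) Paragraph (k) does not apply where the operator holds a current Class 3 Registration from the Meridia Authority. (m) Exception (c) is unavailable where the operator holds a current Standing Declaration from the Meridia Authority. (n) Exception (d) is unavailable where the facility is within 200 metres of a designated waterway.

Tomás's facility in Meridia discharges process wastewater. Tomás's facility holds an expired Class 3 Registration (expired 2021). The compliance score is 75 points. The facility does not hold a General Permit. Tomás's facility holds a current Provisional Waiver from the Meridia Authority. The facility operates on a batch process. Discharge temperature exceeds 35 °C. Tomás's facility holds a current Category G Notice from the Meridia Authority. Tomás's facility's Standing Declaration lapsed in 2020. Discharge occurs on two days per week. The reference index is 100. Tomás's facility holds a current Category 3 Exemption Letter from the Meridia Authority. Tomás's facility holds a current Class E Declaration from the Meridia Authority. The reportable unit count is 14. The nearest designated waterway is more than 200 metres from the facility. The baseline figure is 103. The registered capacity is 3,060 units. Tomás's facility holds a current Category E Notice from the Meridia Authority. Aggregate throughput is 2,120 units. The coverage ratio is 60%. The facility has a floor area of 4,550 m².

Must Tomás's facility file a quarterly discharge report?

Exception (a) fails — the facility's floor area is 4,550 m², not less than 3,950 m².
All of (b)'s requirements are met (the facility operates on a batch process; aggregate throughput is 2,120 units, less than the 2,330 units limit; the compliance score is 75 points, meeting the 72 points threshold). Applying paragraphs (f)–(l): (f) is engaged (the baseline figure is 103, under the 143 limit), but is overridden by (g): (g) applies — a current Category 3 Exemption Letter is held. (h) applies (a current Category E Notice is held), but is displaced by (i): (i) operates — a current Category G Notice is held. (j) would limit (i) — a current Provisional Waiver is held — but (k) sets (j) aside: (k) operates against (j): discharge temperature exceeds 35 °C. (l), which would lift (k), is not triggered — no current Class 3 Registration is held. So (b) applies.
Exception (c) requires that the operator holds a current General Permit from the Meridia Environment Agency; but no General Permit is held, so (c) is unavailable.
Exception (d) does not apply: the coverage ratio is 60%, not less than 48%.

No — exception (b) applies; Tomás's facility is not required to file a quarterly discharge report.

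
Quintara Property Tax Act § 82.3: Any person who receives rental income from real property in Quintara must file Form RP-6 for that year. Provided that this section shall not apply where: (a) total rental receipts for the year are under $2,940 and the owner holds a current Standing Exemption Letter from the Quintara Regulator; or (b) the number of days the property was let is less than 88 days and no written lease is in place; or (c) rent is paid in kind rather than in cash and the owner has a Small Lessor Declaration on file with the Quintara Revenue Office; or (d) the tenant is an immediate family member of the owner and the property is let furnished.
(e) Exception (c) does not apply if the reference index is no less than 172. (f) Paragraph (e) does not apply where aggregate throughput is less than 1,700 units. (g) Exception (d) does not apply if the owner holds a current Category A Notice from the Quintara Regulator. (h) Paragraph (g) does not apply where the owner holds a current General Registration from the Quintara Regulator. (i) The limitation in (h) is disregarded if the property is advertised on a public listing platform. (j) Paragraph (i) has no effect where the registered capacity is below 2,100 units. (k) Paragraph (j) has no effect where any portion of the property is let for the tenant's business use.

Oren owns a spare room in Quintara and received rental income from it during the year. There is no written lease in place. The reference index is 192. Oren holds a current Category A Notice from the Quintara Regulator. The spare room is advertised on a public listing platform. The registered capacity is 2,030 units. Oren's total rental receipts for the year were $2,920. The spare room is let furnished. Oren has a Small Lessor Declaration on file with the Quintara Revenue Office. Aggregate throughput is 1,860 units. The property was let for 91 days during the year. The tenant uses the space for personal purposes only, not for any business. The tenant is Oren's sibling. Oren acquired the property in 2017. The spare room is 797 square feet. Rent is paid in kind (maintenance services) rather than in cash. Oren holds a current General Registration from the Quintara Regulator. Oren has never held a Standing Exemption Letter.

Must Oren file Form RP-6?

Exception (a) requires that the owner holds a current Standing Exemption Letter from the Quintara Regulator; but the Standing Exemption Letter is not current, so (a) is unavailable.
Exception (b) requires that the number of days the property was let is less than 88 days; but the number of days the property was let is 91 days, not less than 88 days, so (b) is unavailable.
Exception (c)'s conditions are all satisfied: rent is paid in kind; a Small Lessor Declaration is on file. However, paragraphs (e)–(f) must be considered: (e) operates — the reference index is 192, meeting the 172 threshold. (f), which would lift (e), is not engaged — aggregate throughput is 1,860 units, not less than 1,700 units. So (c) is unavailable.
All of (d)'s requirements are met (the tenant is an immediate family member; the property is let furnished). Considering the limiting provisions: (g) would limit (d) — a current Category A Notice is held — but (h) sets (g) aside: (h) is triggered — a current General Registration is held. (i) is engaged (the property is publicly advertised), but yields to (j): (j) operates against (i): the registered capacity is 2,030 units, below the 2,100 units limit. (k) is not triggered (the space is used for personal purposes only), so (j) stands. So (d) applies.

No — exception (d) applies; Oren is not required to file Form RP-6.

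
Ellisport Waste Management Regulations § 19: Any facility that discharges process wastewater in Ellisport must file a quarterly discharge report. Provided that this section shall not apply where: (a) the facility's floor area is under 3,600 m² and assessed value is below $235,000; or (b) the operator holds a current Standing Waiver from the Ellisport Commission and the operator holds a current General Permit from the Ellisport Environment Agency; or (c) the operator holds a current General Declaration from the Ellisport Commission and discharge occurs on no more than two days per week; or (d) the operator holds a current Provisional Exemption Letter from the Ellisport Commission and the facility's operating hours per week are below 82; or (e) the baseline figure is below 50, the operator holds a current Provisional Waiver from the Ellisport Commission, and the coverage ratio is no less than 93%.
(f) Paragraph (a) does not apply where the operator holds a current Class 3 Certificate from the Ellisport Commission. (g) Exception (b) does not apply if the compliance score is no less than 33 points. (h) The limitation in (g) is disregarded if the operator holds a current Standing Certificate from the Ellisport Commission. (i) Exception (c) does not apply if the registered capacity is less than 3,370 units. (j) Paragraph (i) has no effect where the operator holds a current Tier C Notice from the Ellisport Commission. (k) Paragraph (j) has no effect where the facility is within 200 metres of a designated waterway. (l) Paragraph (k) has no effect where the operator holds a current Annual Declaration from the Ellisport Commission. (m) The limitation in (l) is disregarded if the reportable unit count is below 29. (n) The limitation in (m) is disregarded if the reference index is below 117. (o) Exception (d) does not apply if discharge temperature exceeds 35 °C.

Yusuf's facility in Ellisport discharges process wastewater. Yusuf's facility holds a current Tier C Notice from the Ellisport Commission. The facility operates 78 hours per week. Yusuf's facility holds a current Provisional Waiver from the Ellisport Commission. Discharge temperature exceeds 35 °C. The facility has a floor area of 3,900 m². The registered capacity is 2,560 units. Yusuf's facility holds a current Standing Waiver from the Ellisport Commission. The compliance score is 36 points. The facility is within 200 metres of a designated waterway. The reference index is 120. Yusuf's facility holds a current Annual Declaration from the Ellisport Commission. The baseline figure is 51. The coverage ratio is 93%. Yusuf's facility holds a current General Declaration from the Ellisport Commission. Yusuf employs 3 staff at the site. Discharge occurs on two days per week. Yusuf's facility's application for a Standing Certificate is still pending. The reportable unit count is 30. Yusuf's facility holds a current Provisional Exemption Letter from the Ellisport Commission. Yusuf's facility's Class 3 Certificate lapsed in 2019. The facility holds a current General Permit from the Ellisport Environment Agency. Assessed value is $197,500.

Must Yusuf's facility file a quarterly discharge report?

Exception (a) requires that the facility's floor area is under 3,600 m²; but the facility's floor area is 3,900 m², not under 3,600 m², so (a) is unavailable.
Exception (b) is satisfied on its face — a current Standing Waiver is held; a current General Permit is held. However, paragraphs (g)–(h) must be considered: (g) is triggered — the compliance score is 36 points, meeting the 33 points threshold. (h), which would lift (g), is not triggered — the Standing Certificate is not current. Exception (b) does not apply.
Exception (c)'s conditions are all satisfied: a current General Declaration is held; discharge occurs on no more than two days per week. Considering the limiting provisions: (i) would limit (c) — the registered capacity is 2,560 units, less than the 3,370 units limit — but (j) sets (i) aside: (j) applies — a current Tier C Notice is held. (k) would limit (j) — the facility is within 200 m of a designated waterway — but (l) sets (k) aside: (l) operates — a current Annual Declaration is held. (m), which would lift (l), does not operate here — the reportable unit count is 30, not below 29. So (c) applies.
Exception (d): a current Provisional Exemption Letter is held; the facility's operating hours per week are 78, below the 82 limit — every condition holds. But: (o) operates — discharge temperature exceeds 35 °C. (d) is therefore removed.
Exception (e) fails — the baseline figure is 51, not below 50.

No — exception (c) applies; Yusuf's facility is not required to file a quarterly discharge report.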